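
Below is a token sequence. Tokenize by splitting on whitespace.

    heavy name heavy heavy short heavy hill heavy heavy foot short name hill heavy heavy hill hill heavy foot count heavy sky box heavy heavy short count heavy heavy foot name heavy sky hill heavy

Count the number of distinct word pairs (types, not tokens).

35 tokens → 34 bigram windows in total.
Repeated bigrams (each contributes count−1 duplicates):
  heavy heavy: 5
  hill heavy: 4
  heavy foot: 3
  count heavy: 2
  heavy hill: 2
  heavy short: 2
  heavy sky: 2
  name heavy: 2
14 duplicate windows → 34 − 14 = 20 distinct.

20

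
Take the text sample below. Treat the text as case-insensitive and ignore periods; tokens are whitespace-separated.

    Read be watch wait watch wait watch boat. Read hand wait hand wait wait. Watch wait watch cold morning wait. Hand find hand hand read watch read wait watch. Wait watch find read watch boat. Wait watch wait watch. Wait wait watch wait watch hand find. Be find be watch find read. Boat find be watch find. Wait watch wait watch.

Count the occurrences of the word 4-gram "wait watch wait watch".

Scanning the 58 overlapping 4-gram windows for "wait watch wait watch":
  position 4–7: wait watch wait watch
  position 14–17: wait watch wait watch
  position 28–31: wait watch wait watch
  position 36–39: wait watch wait watch
  position 41–44: wait watch wait watch
  position 58–61: wait watch wait watch

6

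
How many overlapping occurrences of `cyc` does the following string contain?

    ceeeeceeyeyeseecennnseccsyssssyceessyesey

0

Sliding a length-3 window over the 41 characters (39 positions):
  (no match at any position)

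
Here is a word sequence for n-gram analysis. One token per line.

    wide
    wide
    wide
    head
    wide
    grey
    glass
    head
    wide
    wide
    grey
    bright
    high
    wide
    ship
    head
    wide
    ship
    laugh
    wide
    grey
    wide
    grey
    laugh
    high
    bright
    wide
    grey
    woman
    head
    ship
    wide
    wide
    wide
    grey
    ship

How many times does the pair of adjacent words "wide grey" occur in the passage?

Scanning the 35 overlapping bigram windows for "wide grey":
  position 5–6: wide grey
  position 10–11: wide grey
  position 20–21: wide grey
  position 22–23: wide grey
  position 27–28: wide grey
  position 34–35: wide grey

6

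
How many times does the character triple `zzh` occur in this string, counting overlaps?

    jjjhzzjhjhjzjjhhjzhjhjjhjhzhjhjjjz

0

Sliding a length-3 window over the 34 characters (32 positions):
  (no match at any position)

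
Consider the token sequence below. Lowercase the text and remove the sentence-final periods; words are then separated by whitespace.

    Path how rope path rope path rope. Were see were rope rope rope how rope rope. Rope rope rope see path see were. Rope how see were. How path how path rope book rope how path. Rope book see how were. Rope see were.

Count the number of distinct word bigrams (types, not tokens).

44 tokens → 43 bigram windows in total.
Repeated bigrams (each contributes count−1 duplicates):
  rope rope: 6
  path rope: 4
  see were: 4
  how path: 3
  rope how: 3
  were rope: 3
  how rope: 2
  path how: 2
  … (3 more repeated)
22 duplicate windows → 43 − 22 = 21 distinct.

21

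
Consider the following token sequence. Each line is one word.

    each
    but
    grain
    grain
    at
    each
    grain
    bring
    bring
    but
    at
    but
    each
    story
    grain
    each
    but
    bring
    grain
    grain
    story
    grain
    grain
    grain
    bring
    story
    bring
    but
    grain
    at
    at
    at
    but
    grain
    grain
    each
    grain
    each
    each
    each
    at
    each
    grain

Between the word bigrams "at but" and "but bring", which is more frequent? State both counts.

"at but" (2 vs 1)

"at but": 2 occurrences
"but bring": 1 occurrence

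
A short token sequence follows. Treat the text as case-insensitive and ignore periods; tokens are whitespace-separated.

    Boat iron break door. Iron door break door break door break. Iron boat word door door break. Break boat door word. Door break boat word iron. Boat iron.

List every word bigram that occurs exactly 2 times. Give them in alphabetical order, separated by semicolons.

boat iron; boat word; break boat; iron boat; word door

Bigram counts meeting the condition (exactly 2 times):
  boat iron: 2
  boat word: 2
  break boat: 2
  iron boat: 2
  word door: 2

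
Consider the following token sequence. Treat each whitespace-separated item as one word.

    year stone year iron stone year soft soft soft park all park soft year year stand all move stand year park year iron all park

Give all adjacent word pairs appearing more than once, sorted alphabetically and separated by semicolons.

Bigram counts meeting the condition (more than once):
  all park: 2
  soft soft: 2
  stone year: 2
  year iron: 2

all park; soft soft; stone year; year iron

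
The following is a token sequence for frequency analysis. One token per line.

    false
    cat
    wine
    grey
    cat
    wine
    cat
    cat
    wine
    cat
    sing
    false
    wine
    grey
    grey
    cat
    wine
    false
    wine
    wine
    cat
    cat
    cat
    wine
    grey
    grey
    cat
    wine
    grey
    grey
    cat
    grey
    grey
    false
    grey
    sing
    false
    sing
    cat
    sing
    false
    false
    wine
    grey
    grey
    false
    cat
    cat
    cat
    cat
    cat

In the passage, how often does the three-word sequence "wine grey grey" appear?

Scanning the 49 overlapping trigram windows for "wine grey grey":
  position 13–15: wine grey grey
  position 24–26: wine grey grey
  position 28–30: wine grey grey
  position 43–45: wine grey grey

4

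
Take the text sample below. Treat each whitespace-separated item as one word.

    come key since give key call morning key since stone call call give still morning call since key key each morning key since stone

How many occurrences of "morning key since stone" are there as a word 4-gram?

2

Scanning the 21 overlapping 4-gram windows for "morning key since stone":
  position 7–10: morning key since stone
  position 21–24: morning key since stone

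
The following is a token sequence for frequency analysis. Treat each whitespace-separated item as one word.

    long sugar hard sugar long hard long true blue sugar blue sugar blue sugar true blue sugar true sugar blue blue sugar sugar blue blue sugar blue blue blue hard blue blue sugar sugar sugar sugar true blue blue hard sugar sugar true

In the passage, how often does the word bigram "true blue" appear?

Scanning the 42 overlapping bigram windows for "true blue":
  position 8–9: true blue
  position 15–16: true blue
  position 37–38: true blue

3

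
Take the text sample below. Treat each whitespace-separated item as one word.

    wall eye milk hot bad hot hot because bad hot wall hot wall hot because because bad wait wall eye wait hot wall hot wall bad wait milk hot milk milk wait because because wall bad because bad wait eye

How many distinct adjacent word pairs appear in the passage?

40 tokens → 39 bigram windows in total.
Repeated bigrams (each contributes count−1 duplicates):
  hot wall: 4
  bad wait: 3
  because bad: 3
  wall hot: 3
  bad hot: 2
  because because: 2
  hot because: 2
  milk hot: 2
  … (2 more repeated)
15 duplicate windows → 39 − 15 = 24 distinct.

24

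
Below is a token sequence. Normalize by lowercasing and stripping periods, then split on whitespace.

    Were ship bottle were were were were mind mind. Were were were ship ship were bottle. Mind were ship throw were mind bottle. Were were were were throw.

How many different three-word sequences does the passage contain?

28 tokens → 26 trigram windows in total.
Repeated trigrams (each contributes count−1 duplicates):
  were were were: 5
  bottle were were: 2
5 duplicate windows → 26 − 5 = 21 distinct.

21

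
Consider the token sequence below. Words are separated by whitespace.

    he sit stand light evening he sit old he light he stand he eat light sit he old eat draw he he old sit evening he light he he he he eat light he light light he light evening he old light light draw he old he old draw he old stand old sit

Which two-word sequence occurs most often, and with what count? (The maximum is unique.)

Bigram frequencies (highest first):
  he old: 6
  he light: 4
  light he: 4
  he he: 4
  evening he: 3
  draw he: 3
  … (22 more, each ≤ 2)

"he old", 6 times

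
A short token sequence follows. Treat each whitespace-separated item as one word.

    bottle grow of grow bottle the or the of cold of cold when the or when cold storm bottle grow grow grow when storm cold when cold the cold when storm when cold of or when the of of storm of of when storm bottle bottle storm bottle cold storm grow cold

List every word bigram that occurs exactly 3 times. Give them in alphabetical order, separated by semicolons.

Bigram counts meeting the condition (exactly 3 times):
  cold when: 3
  storm bottle: 3
  when cold: 3
  when storm: 3

cold when; storm bottle; when cold; when storm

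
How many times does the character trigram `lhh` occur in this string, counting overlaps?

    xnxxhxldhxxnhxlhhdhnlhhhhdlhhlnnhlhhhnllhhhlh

Sliding a length-3 window over the 45 characters (43 positions):
  position 15–17: lhh
  position 21–23: lhh
  position 27–29: lhh
  position 34–36: lhh
  position 40–42: lhh

5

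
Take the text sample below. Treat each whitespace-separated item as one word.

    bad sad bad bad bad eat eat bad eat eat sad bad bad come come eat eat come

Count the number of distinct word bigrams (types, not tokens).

11

18 tokens → 17 bigram windows in total.
Repeated bigrams (each contributes count−1 duplicates):
  bad bad: 3
  eat eat: 3
  bad eat: 2
  sad bad: 2
6 duplicate windows → 17 − 6 = 11 distinct.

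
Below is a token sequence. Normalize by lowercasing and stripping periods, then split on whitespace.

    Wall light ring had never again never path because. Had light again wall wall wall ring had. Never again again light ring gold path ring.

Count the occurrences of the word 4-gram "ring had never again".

2

Scanning the 22 overlapping 4-gram windows for "ring had never again":
  position 3–6: ring had never again
  position 16–19: ring had never again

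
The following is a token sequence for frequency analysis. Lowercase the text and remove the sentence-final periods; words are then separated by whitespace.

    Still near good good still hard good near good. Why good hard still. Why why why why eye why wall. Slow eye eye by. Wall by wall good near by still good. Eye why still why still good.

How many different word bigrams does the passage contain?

38 tokens → 37 bigram windows in total.
Repeated bigrams (each contributes count−1 duplicates):
  why why: 3
  by wall: 2
  eye why: 2
  good near: 2
  near good: 2
  still good: 2
  still why: 2
  why still: 2
9 duplicate windows → 37 − 9 = 28 distinct.

28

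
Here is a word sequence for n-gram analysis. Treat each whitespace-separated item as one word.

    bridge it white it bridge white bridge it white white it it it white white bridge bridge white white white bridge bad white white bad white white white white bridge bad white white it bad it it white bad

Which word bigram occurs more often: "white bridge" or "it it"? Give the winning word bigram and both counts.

"white bridge": 4 occurrences
"it it": 3 occurrences

"white bridge" (4 vs 3)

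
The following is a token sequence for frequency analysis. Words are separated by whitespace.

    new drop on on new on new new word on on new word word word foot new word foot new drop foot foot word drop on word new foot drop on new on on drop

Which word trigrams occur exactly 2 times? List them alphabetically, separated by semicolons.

on new on; on on new; word foot new

Trigram counts meeting the condition (exactly 2 times):
  on new on: 2
  on on new: 2
  word foot new: 2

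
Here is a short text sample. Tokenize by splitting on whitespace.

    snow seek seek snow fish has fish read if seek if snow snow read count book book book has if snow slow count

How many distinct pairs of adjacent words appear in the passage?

20

23 tokens → 22 bigram windows in total.
Repeated bigrams (each contributes count−1 duplicates):
  book book: 2
  if snow: 2
2 duplicate windows → 22 − 2 = 20 distinct.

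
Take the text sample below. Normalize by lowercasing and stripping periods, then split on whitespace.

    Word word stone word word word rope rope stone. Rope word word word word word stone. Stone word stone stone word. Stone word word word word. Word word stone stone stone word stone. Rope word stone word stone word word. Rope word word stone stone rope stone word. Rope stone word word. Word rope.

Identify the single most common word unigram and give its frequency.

Unigram frequencies (highest first):
  word: 29
  stone: 17
  rope: 8

"word", 29 times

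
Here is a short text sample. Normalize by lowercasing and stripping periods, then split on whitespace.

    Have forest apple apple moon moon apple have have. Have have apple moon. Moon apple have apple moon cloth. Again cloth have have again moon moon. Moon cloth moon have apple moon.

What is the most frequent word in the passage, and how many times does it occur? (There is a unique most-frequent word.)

Unigram frequencies (highest first):
  moon: 10
  have: 9
  apple: 7
  cloth: 3
  again: 2
  forest: 1

"moon", 10 times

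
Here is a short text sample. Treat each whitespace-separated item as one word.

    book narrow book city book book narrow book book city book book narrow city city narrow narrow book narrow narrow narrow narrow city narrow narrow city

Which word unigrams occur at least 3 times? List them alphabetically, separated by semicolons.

book; city; narrow

Unigram counts meeting the condition (at least 3 times):
  book: 9
  city: 6
  narrow: 11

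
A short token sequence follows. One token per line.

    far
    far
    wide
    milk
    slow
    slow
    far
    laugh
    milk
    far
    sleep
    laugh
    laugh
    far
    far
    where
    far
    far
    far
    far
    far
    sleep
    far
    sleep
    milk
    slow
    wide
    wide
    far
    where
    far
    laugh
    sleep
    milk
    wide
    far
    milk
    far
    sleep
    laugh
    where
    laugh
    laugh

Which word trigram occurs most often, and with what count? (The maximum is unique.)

Trigram frequencies (highest first):
  far far far: 3
  milk far sleep: 2
  far sleep laugh: 2
  far where far: 2
  far far wide: 1
  far wide milk: 1
  … (30 more, each ≤ 1)

"far far far", 3 times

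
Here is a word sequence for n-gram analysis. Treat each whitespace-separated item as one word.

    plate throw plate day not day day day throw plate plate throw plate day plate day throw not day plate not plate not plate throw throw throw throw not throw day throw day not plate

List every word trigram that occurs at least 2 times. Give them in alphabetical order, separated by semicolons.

Trigram counts meeting the condition (at least 2 times):
  plate not plate: 2
  plate throw plate: 2
  throw plate day: 2
  throw throw throw: 2

plate not plate; plate throw plate; throw plate day; throw throw throw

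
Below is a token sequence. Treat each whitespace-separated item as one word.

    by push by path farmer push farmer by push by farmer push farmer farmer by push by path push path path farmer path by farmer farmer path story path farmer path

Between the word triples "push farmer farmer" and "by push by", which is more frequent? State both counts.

"push farmer farmer": 1 occurrence
"by push by": 3 occurrences

"by push by" (3 vs 1)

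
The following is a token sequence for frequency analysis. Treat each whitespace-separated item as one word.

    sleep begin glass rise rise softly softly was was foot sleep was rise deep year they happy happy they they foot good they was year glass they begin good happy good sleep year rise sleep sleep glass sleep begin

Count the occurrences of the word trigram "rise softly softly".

1

Scanning the 37 overlapping trigram windows for "rise softly softly":
  position 5–7: rise softly softly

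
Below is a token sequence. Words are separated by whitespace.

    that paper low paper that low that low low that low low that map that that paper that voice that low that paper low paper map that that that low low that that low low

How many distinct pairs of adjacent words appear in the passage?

13

35 tokens → 34 bigram windows in total.
Repeated bigrams (each contributes count−1 duplicates):
  that low: 6
  low that: 5
  low low: 4
  that that: 4
  that paper: 3
  low paper: 2
  map that: 2
  paper low: 2
  … (1 more repeated)
21 duplicate windows → 34 − 21 = 13 distinct.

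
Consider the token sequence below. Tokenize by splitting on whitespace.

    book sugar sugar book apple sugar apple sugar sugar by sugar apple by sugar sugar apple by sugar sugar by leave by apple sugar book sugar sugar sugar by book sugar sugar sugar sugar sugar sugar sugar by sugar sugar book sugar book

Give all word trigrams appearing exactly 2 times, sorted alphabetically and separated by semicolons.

Trigram counts meeting the condition (exactly 2 times):
  apple by sugar: 2
  sugar apple by: 2
  sugar book sugar: 2
  sugar by sugar: 2
  sugar sugar book: 2

apple by sugar; sugar apple by; sugar book sugar; sugar by sugar; sugar sugar book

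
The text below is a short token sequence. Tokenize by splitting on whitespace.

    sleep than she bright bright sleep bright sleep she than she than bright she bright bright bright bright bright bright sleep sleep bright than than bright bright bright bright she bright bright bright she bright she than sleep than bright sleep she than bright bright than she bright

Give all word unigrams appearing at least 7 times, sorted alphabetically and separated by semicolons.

bright; she; sleep; than

Unigram counts meeting the condition (at least 7 times):
  bright: 23
  she: 9
  sleep: 7
  than: 9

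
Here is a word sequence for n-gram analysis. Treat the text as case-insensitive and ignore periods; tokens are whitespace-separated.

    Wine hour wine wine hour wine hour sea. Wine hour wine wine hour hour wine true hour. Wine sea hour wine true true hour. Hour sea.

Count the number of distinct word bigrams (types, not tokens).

11

26 tokens → 25 bigram windows in total.
Repeated bigrams (each contributes count−1 duplicates):
  hour wine: 6
  wine hour: 5
  hour hour: 2
  hour sea: 2
  true hour: 2
  wine true: 2
  wine wine: 2
14 duplicate windows → 25 − 14 = 11 distinct.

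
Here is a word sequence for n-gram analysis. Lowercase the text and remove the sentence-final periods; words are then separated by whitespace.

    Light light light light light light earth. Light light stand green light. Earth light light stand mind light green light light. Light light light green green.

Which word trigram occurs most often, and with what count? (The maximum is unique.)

"light light light", 7 times

Trigram frequencies (highest first):
  light light light: 7
  light earth light: 2
  earth light light: 2
  light light stand: 2
  light light earth: 1
  light stand green: 1
  … (9 more, each ≤ 1)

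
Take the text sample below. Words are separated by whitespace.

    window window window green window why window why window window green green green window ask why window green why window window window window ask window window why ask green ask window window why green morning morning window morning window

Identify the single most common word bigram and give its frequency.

"window window", 8 times

Bigram frequencies (highest first):
  window window: 8
  window why: 4
  why window: 4
  window green: 3
  green window: 2
  green green: 2
  … (12 more, each ≤ 2)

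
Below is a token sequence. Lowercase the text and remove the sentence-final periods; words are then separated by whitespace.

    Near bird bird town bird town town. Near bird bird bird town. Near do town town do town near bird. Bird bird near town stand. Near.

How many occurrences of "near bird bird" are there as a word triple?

3

Scanning the 24 overlapping trigram windows for "near bird bird":
  position 1–3: near bird bird
  position 8–10: near bird bird
  position 19–21: near bird bird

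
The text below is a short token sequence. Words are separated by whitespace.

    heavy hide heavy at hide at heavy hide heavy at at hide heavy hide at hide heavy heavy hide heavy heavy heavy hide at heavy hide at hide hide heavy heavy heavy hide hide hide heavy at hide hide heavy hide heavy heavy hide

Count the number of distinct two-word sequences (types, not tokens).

9

44 tokens → 43 bigram windows in total.
Repeated bigrams (each contributes count−1 duplicates):
  heavy hide: 9
  hide heavy: 9
  heavy heavy: 6
  at hide: 5
  hide at: 4
  hide hide: 4
  heavy at: 3
  at heavy: 2
34 duplicate windows → 43 − 34 = 9 distinct.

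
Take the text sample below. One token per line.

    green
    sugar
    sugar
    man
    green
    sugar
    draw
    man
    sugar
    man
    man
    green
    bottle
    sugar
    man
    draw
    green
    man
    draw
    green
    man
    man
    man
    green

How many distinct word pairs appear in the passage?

13

24 tokens → 23 bigram windows in total.
Repeated bigrams (each contributes count−1 duplicates):
  man green: 3
  man man: 3
  sugar man: 3
  draw green: 2
  green man: 2
  green sugar: 2
  man draw: 2
10 duplicate windows → 23 − 10 = 13 distinct.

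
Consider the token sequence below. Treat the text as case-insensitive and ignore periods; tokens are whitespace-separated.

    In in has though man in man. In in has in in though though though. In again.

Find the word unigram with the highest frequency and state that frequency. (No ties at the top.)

Unigram frequencies (highest first):
  in: 8
  though: 4
  has: 2
  man: 2
  again: 1

"in", 8 times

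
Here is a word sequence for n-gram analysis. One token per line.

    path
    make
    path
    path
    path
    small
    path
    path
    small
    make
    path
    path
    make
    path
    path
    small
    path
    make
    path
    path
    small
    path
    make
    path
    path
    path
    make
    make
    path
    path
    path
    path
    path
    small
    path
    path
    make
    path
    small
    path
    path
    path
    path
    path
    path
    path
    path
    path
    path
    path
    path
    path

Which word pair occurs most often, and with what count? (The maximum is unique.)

Bigram frequencies (highest first):
  path path: 25
  make path: 7
  path make: 6
  path small: 6
  small path: 5
  small make: 1
  … (1 more, each ≤ 1)

"path path", 25 times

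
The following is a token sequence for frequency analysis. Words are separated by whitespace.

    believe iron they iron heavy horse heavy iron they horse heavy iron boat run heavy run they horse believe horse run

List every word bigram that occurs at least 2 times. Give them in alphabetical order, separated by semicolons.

Bigram counts meeting the condition (at least 2 times):
  heavy iron: 2
  horse heavy: 2
  iron they: 2
  they horse: 2

heavy iron; horse heavy; iron they; they horse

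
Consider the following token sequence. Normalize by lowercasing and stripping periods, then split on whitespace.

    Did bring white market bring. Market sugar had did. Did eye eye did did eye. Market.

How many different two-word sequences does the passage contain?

13

16 tokens → 15 bigram windows in total.
Repeated bigrams (each contributes count−1 duplicates):
  did did: 2
  did eye: 2
2 duplicate windows → 15 − 2 = 13 distinct.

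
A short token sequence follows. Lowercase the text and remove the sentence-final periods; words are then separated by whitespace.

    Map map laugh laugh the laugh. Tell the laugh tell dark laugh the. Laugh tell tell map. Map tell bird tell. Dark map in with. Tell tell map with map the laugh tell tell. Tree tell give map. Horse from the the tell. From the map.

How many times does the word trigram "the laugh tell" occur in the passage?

Scanning the 44 overlapping trigram windows for "the laugh tell":
  position 5–7: the laugh tell
  position 8–10: the laugh tell
  position 13–15: the laugh tell
  position 31–33: the laugh tell

4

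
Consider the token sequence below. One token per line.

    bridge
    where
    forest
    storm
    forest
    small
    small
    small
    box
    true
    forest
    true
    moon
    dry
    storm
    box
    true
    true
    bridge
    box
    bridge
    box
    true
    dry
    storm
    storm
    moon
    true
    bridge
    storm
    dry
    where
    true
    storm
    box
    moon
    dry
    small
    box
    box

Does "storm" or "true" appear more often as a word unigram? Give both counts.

"storm": 6 occurrences
"true": 7 occurrences

"true" (7 vs 6)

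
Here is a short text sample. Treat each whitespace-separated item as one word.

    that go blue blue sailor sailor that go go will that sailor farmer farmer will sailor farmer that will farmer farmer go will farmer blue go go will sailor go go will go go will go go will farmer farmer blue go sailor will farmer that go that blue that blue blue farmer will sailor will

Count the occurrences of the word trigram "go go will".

5

Scanning the 54 overlapping trigram windows for "go go will":
  position 8–10: go go will
  position 26–28: go go will
  position 30–32: go go will
  position 33–35: go go will
  position 36–38: go go will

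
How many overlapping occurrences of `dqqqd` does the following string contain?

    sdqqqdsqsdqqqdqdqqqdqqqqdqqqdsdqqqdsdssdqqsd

Sliding a length-5 window over the 44 characters (40 positions):
  position 2–6: dqqqd
  position 10–14: dqqqd
  position 16–20: dqqqd
  position 25–29: dqqqd
  position 31–35: dqqqd

5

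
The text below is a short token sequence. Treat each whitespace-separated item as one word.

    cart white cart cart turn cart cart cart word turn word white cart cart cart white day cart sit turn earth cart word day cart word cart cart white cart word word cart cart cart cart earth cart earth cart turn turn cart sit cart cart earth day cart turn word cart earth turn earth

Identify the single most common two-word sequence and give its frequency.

Bigram frequencies (highest first):
  cart cart: 10
  cart word: 4
  cart earth: 4
  cart white: 3
  white cart: 3
  cart turn: 3
  … (17 more, each ≤ 3)

"cart cart", 10 times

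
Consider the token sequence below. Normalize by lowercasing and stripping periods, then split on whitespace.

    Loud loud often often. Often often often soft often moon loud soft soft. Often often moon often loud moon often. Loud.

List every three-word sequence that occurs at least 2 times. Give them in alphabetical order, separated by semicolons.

moon often loud; often often often

Trigram counts meeting the condition (at least 2 times):
  moon often loud: 2
  often often often: 3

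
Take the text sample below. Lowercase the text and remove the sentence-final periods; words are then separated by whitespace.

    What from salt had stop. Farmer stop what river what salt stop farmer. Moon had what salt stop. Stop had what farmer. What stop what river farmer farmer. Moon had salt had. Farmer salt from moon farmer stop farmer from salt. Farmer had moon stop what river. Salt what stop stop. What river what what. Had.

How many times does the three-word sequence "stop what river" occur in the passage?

4

Scanning the 54 overlapping trigram windows for "stop what river":
  position 7–9: stop what river
  position 24–26: stop what river
  position 45–47: stop what river
  position 51–53: stop what river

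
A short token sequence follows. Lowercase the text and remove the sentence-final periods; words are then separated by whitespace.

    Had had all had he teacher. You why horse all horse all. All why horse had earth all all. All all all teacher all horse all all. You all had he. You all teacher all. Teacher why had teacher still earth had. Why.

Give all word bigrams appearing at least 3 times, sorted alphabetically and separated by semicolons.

all all; all teacher; horse all

Bigram counts meeting the condition (at least 3 times):
  all all: 6
  all teacher: 3
  horse all: 3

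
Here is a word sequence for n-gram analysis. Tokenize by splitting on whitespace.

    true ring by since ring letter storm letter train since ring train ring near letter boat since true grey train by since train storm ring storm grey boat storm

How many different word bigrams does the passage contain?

26

29 tokens → 28 bigram windows in total.
Repeated bigrams (each contributes count−1 duplicates):
  by since: 2
  since ring: 2
2 duplicate windows → 28 − 2 = 26 distinct.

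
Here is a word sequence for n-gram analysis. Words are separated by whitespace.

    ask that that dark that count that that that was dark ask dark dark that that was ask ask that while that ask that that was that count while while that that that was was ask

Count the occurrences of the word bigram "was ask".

2

Scanning the 35 overlapping bigram windows for "was ask":
  position 17–18: was ask
  position 35–36: was ask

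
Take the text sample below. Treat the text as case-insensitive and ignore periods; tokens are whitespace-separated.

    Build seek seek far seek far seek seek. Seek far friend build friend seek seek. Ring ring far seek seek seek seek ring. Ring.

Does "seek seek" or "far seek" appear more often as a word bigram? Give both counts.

"seek seek" (7 vs 3)

"seek seek": 7 occurrences
"far seek": 3 occurrences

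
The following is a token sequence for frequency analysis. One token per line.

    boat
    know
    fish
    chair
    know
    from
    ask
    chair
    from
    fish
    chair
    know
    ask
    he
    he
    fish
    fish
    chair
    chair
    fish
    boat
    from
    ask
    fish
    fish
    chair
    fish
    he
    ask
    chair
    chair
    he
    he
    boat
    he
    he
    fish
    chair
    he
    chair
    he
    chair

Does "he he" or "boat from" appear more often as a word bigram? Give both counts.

"he he" (3 vs 1)

"he he": 3 occurrences
"boat from": 1 occurrence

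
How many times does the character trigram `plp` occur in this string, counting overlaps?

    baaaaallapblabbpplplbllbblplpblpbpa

Sliding a length-3 window over the 35 characters (33 positions):
  position 17–19: plp
  position 27–29: plp

2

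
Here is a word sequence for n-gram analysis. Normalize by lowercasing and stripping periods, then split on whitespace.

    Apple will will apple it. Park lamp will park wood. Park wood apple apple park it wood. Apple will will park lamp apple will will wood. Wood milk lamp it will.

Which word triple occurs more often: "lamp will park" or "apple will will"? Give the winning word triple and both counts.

"lamp will park": 1 occurrence
"apple will will": 3 occurrences

"apple will will" (3 vs 1)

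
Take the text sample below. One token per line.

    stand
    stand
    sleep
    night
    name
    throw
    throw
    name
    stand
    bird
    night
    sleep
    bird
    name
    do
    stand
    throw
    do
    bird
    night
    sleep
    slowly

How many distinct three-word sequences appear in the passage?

19

22 tokens → 20 trigram windows in total.
Repeated trigrams (each contributes count−1 duplicates):
  bird night sleep: 2
1 duplicate windows → 20 − 1 = 19 distinct.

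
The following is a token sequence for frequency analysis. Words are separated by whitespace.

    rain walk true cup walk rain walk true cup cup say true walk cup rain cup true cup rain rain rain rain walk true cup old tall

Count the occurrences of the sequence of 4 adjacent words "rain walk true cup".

Scanning the 24 overlapping 4-gram windows for "rain walk true cup":
  position 1–4: rain walk true cup
  position 6–9: rain walk true cup
  position 22–25: rain walk true cup

3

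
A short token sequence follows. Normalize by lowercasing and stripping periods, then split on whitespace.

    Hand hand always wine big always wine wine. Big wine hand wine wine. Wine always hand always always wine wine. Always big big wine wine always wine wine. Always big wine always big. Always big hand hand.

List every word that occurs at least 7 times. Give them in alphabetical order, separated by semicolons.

Unigram counts meeting the condition (at least 7 times):
  always: 10
  big: 7
  wine: 14

always; big; wine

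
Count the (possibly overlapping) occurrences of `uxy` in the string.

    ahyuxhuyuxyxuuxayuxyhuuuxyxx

3

Sliding a length-3 window over the 28 characters (26 positions):
  position 9–11: uxy
  position 18–20: uxy
  position 24–26: uxy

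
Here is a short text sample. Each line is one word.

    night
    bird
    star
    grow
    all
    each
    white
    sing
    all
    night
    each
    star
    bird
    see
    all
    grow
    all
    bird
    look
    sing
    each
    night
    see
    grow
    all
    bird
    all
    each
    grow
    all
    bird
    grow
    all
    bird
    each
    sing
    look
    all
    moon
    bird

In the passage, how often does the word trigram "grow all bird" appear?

4

Scanning the 38 overlapping trigram windows for "grow all bird":
  position 16–18: grow all bird
  position 24–26: grow all bird
  position 29–31: grow all bird
  position 32–34: grow all bird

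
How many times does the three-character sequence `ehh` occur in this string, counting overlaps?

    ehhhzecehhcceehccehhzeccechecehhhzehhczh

Sliding a length-3 window over the 40 characters (38 positions):
  position 1–3: ehh
  position 8–10: ehh
  position 18–20: ehh
  position 30–32: ehh
  position 35–37: ehh

5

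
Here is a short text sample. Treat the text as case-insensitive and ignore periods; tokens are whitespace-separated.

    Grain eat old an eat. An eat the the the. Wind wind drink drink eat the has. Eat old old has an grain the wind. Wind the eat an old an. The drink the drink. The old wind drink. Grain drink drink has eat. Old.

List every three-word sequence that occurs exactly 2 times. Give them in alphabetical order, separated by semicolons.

has eat old; the drink the; the wind wind

Trigram counts meeting the condition (exactly 2 times):
  has eat old: 2
  the drink the: 2
  the wind wind: 2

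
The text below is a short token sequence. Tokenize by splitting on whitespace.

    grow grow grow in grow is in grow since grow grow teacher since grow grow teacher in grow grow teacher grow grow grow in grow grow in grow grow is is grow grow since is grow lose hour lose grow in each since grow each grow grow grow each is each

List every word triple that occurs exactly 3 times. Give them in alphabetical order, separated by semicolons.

Trigram counts meeting the condition (exactly 3 times):
  grow grow grow: 3
  grow grow in: 3
  grow grow teacher: 3
  grow in grow: 3
  in grow grow: 3

grow grow grow; grow grow in; grow grow teacher; grow in grow; in grow grow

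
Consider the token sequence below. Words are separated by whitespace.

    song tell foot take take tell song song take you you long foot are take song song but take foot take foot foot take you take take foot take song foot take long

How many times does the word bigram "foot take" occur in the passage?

5

Scanning the 32 overlapping bigram windows for "foot take":
  position 3–4: foot take
  position 20–21: foot take
  position 23–24: foot take
  position 28–29: foot take
  position 31–32: foot take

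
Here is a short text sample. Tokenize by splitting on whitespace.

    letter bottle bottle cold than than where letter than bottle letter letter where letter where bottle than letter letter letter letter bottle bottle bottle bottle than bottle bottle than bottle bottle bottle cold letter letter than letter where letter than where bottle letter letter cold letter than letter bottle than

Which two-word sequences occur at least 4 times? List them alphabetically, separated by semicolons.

Bigram counts meeting the condition (at least 4 times):
  bottle bottle: 7
  bottle than: 4
  letter letter: 6
  letter than: 4

bottle bottle; bottle than; letter letter; letter than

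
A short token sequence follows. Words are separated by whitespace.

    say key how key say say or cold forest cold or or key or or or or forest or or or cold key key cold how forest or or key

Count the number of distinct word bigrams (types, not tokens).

20

30 tokens → 29 bigram windows in total.
Repeated bigrams (each contributes count−1 duplicates):
  or or: 7
  forest or: 2
  or cold: 2
  or key: 2
9 duplicate windows → 29 − 9 = 20 distinct.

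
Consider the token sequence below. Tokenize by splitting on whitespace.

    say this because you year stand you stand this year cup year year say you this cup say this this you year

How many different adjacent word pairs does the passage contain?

19

22 tokens → 21 bigram windows in total.
Repeated bigrams (each contributes count−1 duplicates):
  say this: 2
  you year: 2
2 duplicate windows → 21 − 2 = 19 distinct.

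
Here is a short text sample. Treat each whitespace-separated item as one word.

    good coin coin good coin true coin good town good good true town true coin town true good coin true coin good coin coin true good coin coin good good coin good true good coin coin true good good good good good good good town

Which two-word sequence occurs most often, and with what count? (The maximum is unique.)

Bigram frequencies (highest first):
  good good: 8
  good coin: 7
  coin good: 5
  coin coin: 4
  coin true: 4
  true good: 4
  … (7 more, each ≤ 3)

"good good", 8 times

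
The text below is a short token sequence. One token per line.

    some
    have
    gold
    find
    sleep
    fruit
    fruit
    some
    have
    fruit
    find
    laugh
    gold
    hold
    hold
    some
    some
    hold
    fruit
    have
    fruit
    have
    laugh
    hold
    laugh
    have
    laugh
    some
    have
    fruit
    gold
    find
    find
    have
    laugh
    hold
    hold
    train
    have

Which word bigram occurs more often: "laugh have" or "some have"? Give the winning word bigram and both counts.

"some have" (3 vs 1)

"laugh have": 1 occurrence
"some have": 3 occurrences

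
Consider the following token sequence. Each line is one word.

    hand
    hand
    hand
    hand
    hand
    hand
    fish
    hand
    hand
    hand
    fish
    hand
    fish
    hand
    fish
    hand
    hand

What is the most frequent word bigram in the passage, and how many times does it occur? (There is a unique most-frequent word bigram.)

"hand hand", 8 times

Bigram frequencies (highest first):
  hand hand: 8
  hand fish: 4
  fish hand: 4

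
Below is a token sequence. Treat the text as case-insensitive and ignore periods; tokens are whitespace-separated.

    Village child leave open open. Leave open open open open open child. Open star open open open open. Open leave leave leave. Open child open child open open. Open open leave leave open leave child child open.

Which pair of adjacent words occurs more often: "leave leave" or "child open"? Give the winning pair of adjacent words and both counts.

"leave leave": 3 occurrences
"child open": 4 occurrences

"child open" (4 vs 3)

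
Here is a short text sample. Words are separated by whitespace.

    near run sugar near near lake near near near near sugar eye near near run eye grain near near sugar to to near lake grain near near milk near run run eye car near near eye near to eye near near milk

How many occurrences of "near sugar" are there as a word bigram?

Scanning the 41 overlapping bigram windows for "near sugar":
  position 10–11: near sugar
  position 19–20: near sugar

2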